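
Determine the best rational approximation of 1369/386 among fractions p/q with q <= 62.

188/53

Expand x = 1369/386 as a continued fraction with the Euclidean algorithm:
  1369 = 3*386 + 211, so a_0 = 3.
  386 = 1*211 + 175, so a_1 = 1.
  211 = 1*175 + 36, so a_2 = 1.
  175 = 4*36 + 31, so a_3 = 4.
  36 = 1*31 + 5, so a_4 = 1.
  31 = 6*5 + 1, so a_5 = 6.
  5 = 5*1 + 0, so a_6 = 5.
so x = [3; 1, 1, 4, 1, 6, 5].
Convergents (p_i = a_i*p_{i-1} + p_{i-2}, q_i = a_i*q_{i-1} + q_{i-2} with p_{-2}=0, p_{-1}=1, q_{-2}=1, q_{-1}=0), until the denominator exceeds 62:
  i=0: a_0=3, p_0 = 3*1 + 0 = 3, q_0 = 3*0 + 1 = 1.
  i=1: a_1=1, p_1 = 1*3 + 1 = 4, q_1 = 1*1 + 0 = 1.
  i=2: a_2=1, p_2 = 1*4 + 3 = 7, q_2 = 1*1 + 1 = 2.
  i=3: a_3=4, p_3 = 4*7 + 4 = 32, q_3 = 4*2 + 1 = 9.
  i=4: a_4=1, p_4 = 1*32 + 7 = 39, q_4 = 1*9 + 2 = 11.
  i=5: a_5=6, p_5 = 6*39 + 32 = 266, q_5 = 6*11 + 9 = 75.
q_5 = 75 > 62, so the last convergent with denominator <= 62 is p_4/q_4 = 39/11.
The closest fraction with denominator <= 62 is either p_4/q_4 or the intermediate fraction (k*p_4 + p_3)/(k*q_4 + q_3) with the largest k >= 1 whose denominator stays <= 62; these approach x as k grows, and every other convergent or intermediate fraction in range is farther away.
Largest k: floor((62 - q_3)/q_4) = floor((62 - 9)/11) = 4.
That gives (4*39 + 32)/(4*11 + 9) = 188/53.
Compare the errors: |x - 39/11| = |1369*11 - 39*386|/(386*11) = 5/4246, and |x - 188/53| = |1369*53 - 188*386|/(386*53) = 11/20458.
Cross-multiplying, 11*4246 = 46706 < 102290 = 5*20458, so 11/20458 is smaller: the intermediate fraction 188/53 is closer to x than 39/11.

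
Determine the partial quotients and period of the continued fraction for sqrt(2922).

[54; (18, 108)]

Write x_i = (sqrt(2922) + m_i)/d_i with (m_0, d_0) = (0, 1). a_0 = floor(sqrt(2922)) = 54, since 54^2 = 2916 <= 2922 < 3025 = 55^2.
Iterate m_{i+1} = d_i*a_i - m_i, d_{i+1} = (2922 - m_{i+1}^2)/d_i, a_{i+1} = floor((a_0 + m_{i+1})/d_{i+1}):
  m_1 = 1*54 - 0 = 54, d_1 = (2922 - 54^2)/1 = 6/1 = 6, a_1 = floor((54 + 54)/6) = 18.
  m_2 = 6*18 - 54 = 54, d_2 = (2922 - 54^2)/6 = 6/6 = 1, a_2 = floor((54 + 54)/1) = 108.
  m_3 = 1*108 - 54 = 54, d_3 = (2922 - 54^2)/1 = 6/1 = 6: (m_3, d_3) = (m_1, d_1) = (54, 6), so from here the quotients repeat a_1, a_2; the period length is 2.
Hence the expansion of sqrt(2922) is a_0 = 54 followed by the repeating block 18, 108 (period 2).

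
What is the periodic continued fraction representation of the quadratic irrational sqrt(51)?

[7; (7, 14)]

Write x_i = (sqrt(51) + m_i)/d_i with (m_0, d_0) = (0, 1). a_0 = floor(sqrt(51)) = 7, since 7^2 = 49 <= 51 < 64 = 8^2.
Iterate m_{i+1} = d_i*a_i - m_i, d_{i+1} = (51 - m_{i+1}^2)/d_i, a_{i+1} = floor((a_0 + m_{i+1})/d_{i+1}):
  m_1 = 1*7 - 0 = 7, d_1 = (51 - 7^2)/1 = 2/1 = 2, a_1 = floor((7 + 7)/2) = 7.
  m_2 = 2*7 - 7 = 7, d_2 = (51 - 7^2)/2 = 2/2 = 1, a_2 = floor((7 + 7)/1) = 14.
  m_3 = 1*14 - 7 = 7, d_3 = (51 - 7^2)/1 = 2/1 = 2: (m_3, d_3) = (m_1, d_1) = (7, 2), so from here the quotients repeat a_1, a_2; the period length is 2.
Hence the expansion of sqrt(51) is a_0 = 7 followed by the repeating block 7, 14 (period 2).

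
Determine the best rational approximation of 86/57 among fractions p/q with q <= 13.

Expand x = 86/57 as a continued fraction with the Euclidean algorithm:
  86 = 1*57 + 29, so a_0 = 1.
  57 = 1*29 + 28, so a_1 = 1.
  29 = 1*28 + 1, so a_2 = 1.
  28 = 28*1 + 0, so a_3 = 28.
so x = [1; 1, 1, 28].
Convergents (p_i = a_i*p_{i-1} + p_{i-2}, q_i = a_i*q_{i-1} + q_{i-2} with p_{-2}=0, p_{-1}=1, q_{-2}=1, q_{-1}=0), until the denominator exceeds 13:
  i=0: a_0=1, p_0 = 1*1 + 0 = 1, q_0 = 1*0 + 1 = 1.
  i=1: a_1=1, p_1 = 1*1 + 1 = 2, q_1 = 1*1 + 0 = 1.
  i=2: a_2=1, p_2 = 1*2 + 1 = 3, q_2 = 1*1 + 1 = 2.
  i=3: a_3=28, p_3 = 28*3 + 2 = 86, q_3 = 28*2 + 1 = 57.
q_3 = 57 > 13, so the last convergent with denominator <= 13 is p_2/q_2 = 3/2.
The closest fraction with denominator <= 13 is either p_2/q_2 or the intermediate fraction (k*p_2 + p_1)/(k*q_2 + q_1) with the largest k >= 1 whose denominator stays <= 13; these approach x as k grows, and every other convergent or intermediate fraction in range is farther away.
Largest k: floor((13 - q_1)/q_2) = floor((13 - 1)/2) = 6.
That gives (6*3 + 2)/(6*2 + 1) = 20/13.
Compare the errors: |x - 3/2| = |86*2 - 3*57|/(57*2) = 1/114, and |x - 20/13| = |86*13 - 20*57|/(57*13) = 22/741.
Cross-multiplying, 1*741 = 741 < 2508 = 22*114, so 1/114 is smaller: the convergent 3/2 is closer to x than 20/13.

3/2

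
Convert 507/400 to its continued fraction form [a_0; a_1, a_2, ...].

[1; 3, 1, 2, 1, 4, 1, 1, 2]

Run the Euclidean algorithm on 507 and 400; the successive quotients are the partial quotients a_0, a_1, ... (each step inverts the fractional part left over by the previous one):
  507 = 1*400 + 107, so a_0 = 1.
  400 = 3*107 + 79, so a_1 = 3.
  107 = 1*79 + 28, so a_2 = 1.
  79 = 2*28 + 23, so a_3 = 2.
  28 = 1*23 + 5, so a_4 = 1.
  23 = 4*5 + 3, so a_5 = 4.
  5 = 1*3 + 2, so a_6 = 1.
  3 = 1*2 + 1, so a_7 = 1.
  2 = 2*1 + 0, so a_8 = 2.
The remainder reaches 0 after 9 divisions, so the expansion has 9 partial quotients, read off in order.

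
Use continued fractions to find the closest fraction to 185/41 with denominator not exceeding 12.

9/2

Expand x = 185/41 as a continued fraction with the Euclidean algorithm:
  185 = 4*41 + 21, so a_0 = 4.
  41 = 1*21 + 20, so a_1 = 1.
  21 = 1*20 + 1, so a_2 = 1.
  20 = 20*1 + 0, so a_3 = 20.
so x = [4; 1, 1, 20].
Convergents (p_i = a_i*p_{i-1} + p_{i-2}, q_i = a_i*q_{i-1} + q_{i-2} with p_{-2}=0, p_{-1}=1, q_{-2}=1, q_{-1}=0), until the denominator exceeds 12:
  i=0: a_0=4, p_0 = 4*1 + 0 = 4, q_0 = 4*0 + 1 = 1.
  i=1: a_1=1, p_1 = 1*4 + 1 = 5, q_1 = 1*1 + 0 = 1.
  i=2: a_2=1, p_2 = 1*5 + 4 = 9, q_2 = 1*1 + 1 = 2.
  i=3: a_3=20, p_3 = 20*9 + 5 = 185, q_3 = 20*2 + 1 = 41.
q_3 = 41 > 12, so the last convergent with denominator <= 12 is p_2/q_2 = 9/2.
The closest fraction with denominator <= 12 is either p_2/q_2 or the intermediate fraction (k*p_2 + p_1)/(k*q_2 + q_1) with the largest k >= 1 whose denominator stays <= 12; these approach x as k grows, and every other convergent or intermediate fraction in range is farther away.
Largest k: floor((12 - q_1)/q_2) = floor((12 - 1)/2) = 5.
That gives (5*9 + 5)/(5*2 + 1) = 50/11.
Compare the errors: |x - 9/2| = |185*2 - 9*41|/(41*2) = 1/82, and |x - 50/11| = |185*11 - 50*41|/(41*11) = 15/451.
Cross-multiplying, 1*451 = 451 < 1230 = 15*82, so 1/82 is smaller: the convergent 9/2 is closer to x than 50/11.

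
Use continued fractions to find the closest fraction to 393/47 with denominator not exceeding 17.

Expand x = 393/47 as a continued fraction with the Euclidean algorithm:
  393 = 8*47 + 17, so a_0 = 8.
  47 = 2*17 + 13, so a_1 = 2.
  17 = 1*13 + 4, so a_2 = 1.
  13 = 3*4 + 1, so a_3 = 3.
  4 = 4*1 + 0, so a_4 = 4.
so x = [8; 2, 1, 3, 4].
Convergents (p_i = a_i*p_{i-1} + p_{i-2}, q_i = a_i*q_{i-1} + q_{i-2} with p_{-2}=0, p_{-1}=1, q_{-2}=1, q_{-1}=0), until the denominator exceeds 17:
  i=0: a_0=8, p_0 = 8*1 + 0 = 8, q_0 = 8*0 + 1 = 1.
  i=1: a_1=2, p_1 = 2*8 + 1 = 17, q_1 = 2*1 + 0 = 2.
  i=2: a_2=1, p_2 = 1*17 + 8 = 25, q_2 = 1*2 + 1 = 3.
  i=3: a_3=3, p_3 = 3*25 + 17 = 92, q_3 = 3*3 + 2 = 11.
  i=4: a_4=4, p_4 = 4*92 + 25 = 393, q_4 = 4*11 + 3 = 47.
q_4 = 47 > 17, so the last convergent with denominator <= 17 is p_3/q_3 = 92/11.
The closest fraction with denominator <= 17 is either p_3/q_3 or the intermediate fraction (k*p_3 + p_2)/(k*q_3 + q_2) with the largest k >= 1 whose denominator stays <= 17; these approach x as k grows, and every other convergent or intermediate fraction in range is farther away.
Largest k: floor((17 - q_2)/q_3) = floor((17 - 3)/11) = 1.
That gives (1*92 + 25)/(1*11 + 3) = 117/14.
Compare the errors: |x - 92/11| = |393*11 - 92*47|/(47*11) = 1/517, and |x - 117/14| = |393*14 - 117*47|/(47*14) = 3/658.
Cross-multiplying, 1*658 = 658 < 1551 = 3*517, so 1/517 is smaller: the convergent 92/11 is closer to x than 117/14.

92/11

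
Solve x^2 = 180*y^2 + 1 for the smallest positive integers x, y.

(x, y) = (161, 12)

First expand sqrt(180) as a continued fraction. With x_i = (sqrt(180) + m_i)/d_i and (m_0, d_0) = (0, 1): a_0 = floor(sqrt(180)) = 13, since 13^2 = 169 <= 180 < 196 = 14^2.
Iterate m_{i+1} = d_i*a_i - m_i, d_{i+1} = (180 - m_{i+1}^2)/d_i, a_{i+1} = floor((a_0 + m_{i+1})/d_{i+1}):
  m_1 = 1*13 - 0 = 13, d_1 = (180 - 13^2)/1 = 11/1 = 11, a_1 = floor((13 + 13)/11) = 2.
  m_2 = 11*2 - 13 = 9, d_2 = (180 - 9^2)/11 = 99/11 = 9, a_2 = floor((13 + 9)/9) = 2.
  m_3 = 9*2 - 9 = 9, d_3 = (180 - 9^2)/9 = 99/9 = 11, a_3 = floor((13 + 9)/11) = 2.
  m_4 = 11*2 - 9 = 13, d_4 = (180 - 13^2)/11 = 11/11 = 1, a_4 = floor((13 + 13)/1) = 26.
  m_5 = 1*26 - 13 = 13, d_5 = (180 - 13^2)/1 = 11/1 = 11: (m_5, d_5) = (m_1, d_1) = (13, 11), so from here the quotients repeat a_1, ..., a_4; the period length is 4.
So sqrt(180) = [13; (2, 2, 2, 26)] with period length k = 4.
k is even, so the fundamental solution of x^2 - 180y^2 = 1 is (p_{k-1}, q_{k-1}) = (p_3, q_3); compute convergents through index 3.
Convergents (p_i = a_i*p_{i-1} + p_{i-2}, q_i = a_i*q_{i-1} + q_{i-2} with p_{-2}=0, p_{-1}=1, q_{-2}=1, q_{-1}=0):
  i=0: a_0=13, p_0 = 13*1 + 0 = 13, q_0 = 13*0 + 1 = 1.
  i=1: a_1=2, p_1 = 2*13 + 1 = 27, q_1 = 2*1 + 0 = 2.
  i=2: a_2=2, p_2 = 2*27 + 13 = 67, q_2 = 2*2 + 1 = 5.
  i=3: a_3=2, p_3 = 2*67 + 27 = 161, q_3 = 2*5 + 2 = 12.
Check: 161^2 - 180*12^2 = 25921 - 25920 = 1, so (x, y) = (161, 12) solves the equation, and by the theorem it is the least positive solution.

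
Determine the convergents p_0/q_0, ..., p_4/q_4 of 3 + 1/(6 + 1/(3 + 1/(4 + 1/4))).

Using the convergent recurrence p_i = a_i*p_{i-1} + p_{i-2}, q_i = a_i*q_{i-1} + q_{i-2} with p_{-2}=0, p_{-1}=1, q_{-2}=1, q_{-1}=0:
  i=0: a_0=3, p_0 = 3*1 + 0 = 3, q_0 = 3*0 + 1 = 1.
  i=1: a_1=6, p_1 = 6*3 + 1 = 19, q_1 = 6*1 + 0 = 6.
  i=2: a_2=3, p_2 = 3*19 + 3 = 60, q_2 = 3*6 + 1 = 19.
  i=3: a_3=4, p_3 = 4*60 + 19 = 259, q_3 = 4*19 + 6 = 82.
  i=4: a_4=4, p_4 = 4*259 + 60 = 1096, q_4 = 4*82 + 19 = 347.

3/1, 19/6, 60/19, 259/82, 1096/347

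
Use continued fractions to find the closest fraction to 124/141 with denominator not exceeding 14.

Expand x = 124/141 as a continued fraction with the Euclidean algorithm:
  124 = 0*141 + 124, so a_0 = 0.
  141 = 1*124 + 17, so a_1 = 1.
  124 = 7*17 + 5, so a_2 = 7.
  17 = 3*5 + 2, so a_3 = 3.
  5 = 2*2 + 1, so a_4 = 2.
  2 = 2*1 + 0, so a_5 = 2.
so x = [0; 1, 7, 3, 2, 2].
Convergents (p_i = a_i*p_{i-1} + p_{i-2}, q_i = a_i*q_{i-1} + q_{i-2} with p_{-2}=0, p_{-1}=1, q_{-2}=1, q_{-1}=0), until the denominator exceeds 14:
  i=0: a_0=0, p_0 = 0*1 + 0 = 0, q_0 = 0*0 + 1 = 1.
  i=1: a_1=1, p_1 = 1*0 + 1 = 1, q_1 = 1*1 + 0 = 1.
  i=2: a_2=7, p_2 = 7*1 + 0 = 7, q_2 = 7*1 + 1 = 8.
  i=3: a_3=3, p_3 = 3*7 + 1 = 22, q_3 = 3*8 + 1 = 25.
q_3 = 25 > 14, so the last convergent with denominator <= 14 is p_2/q_2 = 7/8.
The closest fraction with denominator <= 14 is either p_2/q_2 or the intermediate fraction (k*p_2 + p_1)/(k*q_2 + q_1) with the largest k >= 1 whose denominator stays <= 14; these approach x as k grows, and every other convergent or intermediate fraction in range is farther away.
Largest k: floor((14 - q_1)/q_2) = floor((14 - 1)/8) = 1.
That gives (1*7 + 1)/(1*8 + 1) = 8/9.
Compare the errors: |x - 7/8| = |124*8 - 7*141|/(141*8) = 5/1128, and |x - 8/9| = |124*9 - 8*141|/(141*9) = 12/1269.
Cross-multiplying, 5*1269 = 6345 < 13536 = 12*1128, so 5/1128 is smaller: the convergent 7/8 is closer to x than 8/9.

7/8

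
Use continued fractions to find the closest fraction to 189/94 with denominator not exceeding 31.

2/1

Expand x = 189/94 as a continued fraction with the Euclidean algorithm:
  189 = 2*94 + 1, so a_0 = 2.
  94 = 94*1 + 0, so a_1 = 94.
so x = [2; 94].
Convergents (p_i = a_i*p_{i-1} + p_{i-2}, q_i = a_i*q_{i-1} + q_{i-2} with p_{-2}=0, p_{-1}=1, q_{-2}=1, q_{-1}=0), until the denominator exceeds 31:
  i=0: a_0=2, p_0 = 2*1 + 0 = 2, q_0 = 2*0 + 1 = 1.
  i=1: a_1=94, p_1 = 94*2 + 1 = 189, q_1 = 94*1 + 0 = 94.
q_1 = 94 > 31, so the last convergent with denominator <= 31 is p_0/q_0 = 2/1.
The closest fraction with denominator <= 31 is either p_0/q_0 or the intermediate fraction (k*p_0 + p_{-1})/(k*q_0 + q_{-1}) with the largest k >= 1 whose denominator stays <= 31; these approach x as k grows, and every other convergent or intermediate fraction in range is farther away.
Largest k: floor((31 - q_{-1})/q_0) = floor((31 - 0)/1) = 31 (using the seeds p_{-1} = 1, q_{-1} = 0).
That gives (31*2 + 1)/(31*1 + 0) = 63/31.
Compare the errors: |x - 2/1| = |189*1 - 2*94|/(94*1) = 1/94, and |x - 63/31| = |189*31 - 63*94|/(94*31) = 63/2914.
Cross-multiplying, 1*2914 = 2914 < 5922 = 63*94, so 1/94 is smaller: the convergent 2/1 is closer to x than 63/31.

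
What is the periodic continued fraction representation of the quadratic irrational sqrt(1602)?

[40; (40, 80)]

Write x_i = (sqrt(1602) + m_i)/d_i with (m_0, d_0) = (0, 1). a_0 = floor(sqrt(1602)) = 40, since 40^2 = 1600 <= 1602 < 1681 = 41^2.
Iterate m_{i+1} = d_i*a_i - m_i, d_{i+1} = (1602 - m_{i+1}^2)/d_i, a_{i+1} = floor((a_0 + m_{i+1})/d_{i+1}):
  m_1 = 1*40 - 0 = 40, d_1 = (1602 - 40^2)/1 = 2/1 = 2, a_1 = floor((40 + 40)/2) = 40.
  m_2 = 2*40 - 40 = 40, d_2 = (1602 - 40^2)/2 = 2/2 = 1, a_2 = floor((40 + 40)/1) = 80.
  m_3 = 1*80 - 40 = 40, d_3 = (1602 - 40^2)/1 = 2/1 = 2: (m_3, d_3) = (m_1, d_1) = (40, 2), so from here the quotients repeat a_1, a_2; the period length is 2.
Hence the expansion of sqrt(1602) is a_0 = 40 followed by the repeating block 40, 80 (period 2).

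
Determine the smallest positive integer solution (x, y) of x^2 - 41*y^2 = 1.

First expand sqrt(41) as a continued fraction. With x_i = (sqrt(41) + m_i)/d_i and (m_0, d_0) = (0, 1): a_0 = floor(sqrt(41)) = 6, since 6^2 = 36 <= 41 < 49 = 7^2.
Iterate m_{i+1} = d_i*a_i - m_i, d_{i+1} = (41 - m_{i+1}^2)/d_i, a_{i+1} = floor((a_0 + m_{i+1})/d_{i+1}):
  m_1 = 1*6 - 0 = 6, d_1 = (41 - 6^2)/1 = 5/1 = 5, a_1 = floor((6 + 6)/5) = 2.
  m_2 = 5*2 - 6 = 4, d_2 = (41 - 4^2)/5 = 25/5 = 5, a_2 = floor((6 + 4)/5) = 2.
  m_3 = 5*2 - 4 = 6, d_3 = (41 - 6^2)/5 = 5/5 = 1, a_3 = floor((6 + 6)/1) = 12.
  m_4 = 1*12 - 6 = 6, d_4 = (41 - 6^2)/1 = 5/1 = 5: (m_4, d_4) = (m_1, d_1) = (6, 5), so from here the quotients repeat a_1, ..., a_3; the period length is 3.
So sqrt(41) = [6; (2, 2, 12)] with period length k = 3.
k is odd, so (p_{k-1}, q_{k-1}) only solves x^2 - 41y^2 = -1 and the fundamental solution of x^2 - 41y^2 = 1 is (p_{2k-1}, q_{2k-1}) = (p_5, q_5); compute convergents through index 5, running through the period twice.
Convergents (p_i = a_i*p_{i-1} + p_{i-2}, q_i = a_i*q_{i-1} + q_{i-2} with p_{-2}=0, p_{-1}=1, q_{-2}=1, q_{-1}=0):
  i=0: a_0=6, p_0 = 6*1 + 0 = 6, q_0 = 6*0 + 1 = 1.
  i=1: a_1=2, p_1 = 2*6 + 1 = 13, q_1 = 2*1 + 0 = 2.
  i=2: a_2=2, p_2 = 2*13 + 6 = 32, q_2 = 2*2 + 1 = 5.
  i=3: a_3=12, p_3 = 12*32 + 13 = 397, q_3 = 12*5 + 2 = 62.
  i=4: a_4=2, p_4 = 2*397 + 32 = 826, q_4 = 2*62 + 5 = 129.
  i=5: a_5=2, p_5 = 2*826 + 397 = 2049, q_5 = 2*129 + 62 = 320.
Indeed p_2^2 - 41*q_2^2 = 1024 - 1025 = -1, not +1.
Check: 2049^2 - 41*320^2 = 4198401 - 4198400 = 1, so (x, y) = (2049, 320) solves the equation, and by the theorem it is the least positive solution.

(x, y) = (2049, 320)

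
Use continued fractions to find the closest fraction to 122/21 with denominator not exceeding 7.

29/5

Expand x = 122/21 as a continued fraction with the Euclidean algorithm:
  122 = 5*21 + 17, so a_0 = 5.
  21 = 1*17 + 4, so a_1 = 1.
  17 = 4*4 + 1, so a_2 = 4.
  4 = 4*1 + 0, so a_3 = 4.
so x = [5; 1, 4, 4].
Convergents (p_i = a_i*p_{i-1} + p_{i-2}, q_i = a_i*q_{i-1} + q_{i-2} with p_{-2}=0, p_{-1}=1, q_{-2}=1, q_{-1}=0), until the denominator exceeds 7:
  i=0: a_0=5, p_0 = 5*1 + 0 = 5, q_0 = 5*0 + 1 = 1.
  i=1: a_1=1, p_1 = 1*5 + 1 = 6, q_1 = 1*1 + 0 = 1.
  i=2: a_2=4, p_2 = 4*6 + 5 = 29, q_2 = 4*1 + 1 = 5.
  i=3: a_3=4, p_3 = 4*29 + 6 = 122, q_3 = 4*5 + 1 = 21.
q_3 = 21 > 7, so the last convergent with denominator <= 7 is p_2/q_2 = 29/5.
The closest fraction with denominator <= 7 is either p_2/q_2 or the intermediate fraction (k*p_2 + p_1)/(k*q_2 + q_1) with the largest k >= 1 whose denominator stays <= 7; these approach x as k grows, and every other convergent or intermediate fraction in range is farther away.
Largest k: floor((7 - q_1)/q_2) = floor((7 - 1)/5) = 1.
That gives (1*29 + 6)/(1*5 + 1) = 35/6.
Compare the errors: |x - 29/5| = |122*5 - 29*21|/(21*5) = 1/105, and |x - 35/6| = |122*6 - 35*21|/(21*6) = 3/126.
Cross-multiplying, 1*126 = 126 < 315 = 3*105, so 1/105 is smaller: the convergent 29/5 is closer to x than 35/6.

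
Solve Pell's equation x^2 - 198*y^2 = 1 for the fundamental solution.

(x, y) = (197, 14)

First expand sqrt(198) as a continued fraction. With x_i = (sqrt(198) + m_i)/d_i and (m_0, d_0) = (0, 1): a_0 = floor(sqrt(198)) = 14, since 14^2 = 196 <= 198 < 225 = 15^2.
Iterate m_{i+1} = d_i*a_i - m_i, d_{i+1} = (198 - m_{i+1}^2)/d_i, a_{i+1} = floor((a_0 + m_{i+1})/d_{i+1}):
  m_1 = 1*14 - 0 = 14, d_1 = (198 - 14^2)/1 = 2/1 = 2, a_1 = floor((14 + 14)/2) = 14.
  m_2 = 2*14 - 14 = 14, d_2 = (198 - 14^2)/2 = 2/2 = 1, a_2 = floor((14 + 14)/1) = 28.
  m_3 = 1*28 - 14 = 14, d_3 = (198 - 14^2)/1 = 2/1 = 2: (m_3, d_3) = (m_1, d_1) = (14, 2), so from here the quotients repeat a_1, a_2; the period length is 2.
So sqrt(198) = [14; (14, 28)] with period length k = 2.
k is even, so the fundamental solution of x^2 - 198y^2 = 1 is (p_{k-1}, q_{k-1}) = (p_1, q_1); compute convergents through index 1.
Convergents (p_i = a_i*p_{i-1} + p_{i-2}, q_i = a_i*q_{i-1} + q_{i-2} with p_{-2}=0, p_{-1}=1, q_{-2}=1, q_{-1}=0):
  i=0: a_0=14, p_0 = 14*1 + 0 = 14, q_0 = 14*0 + 1 = 1.
  i=1: a_1=14, p_1 = 14*14 + 1 = 197, q_1 = 14*1 + 0 = 14.
Check: 197^2 - 198*14^2 = 38809 - 38808 = 1, so (x, y) = (197, 14) solves the equation, and by the theorem it is the least positive solution.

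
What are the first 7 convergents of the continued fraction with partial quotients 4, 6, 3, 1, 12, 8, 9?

4/1, 25/6, 79/19, 104/25, 1327/319, 10720/2577, 97807/23512

Using the convergent recurrence p_i = a_i*p_{i-1} + p_{i-2}, q_i = a_i*q_{i-1} + q_{i-2} with p_{-2}=0, p_{-1}=1, q_{-2}=1, q_{-1}=0:
  i=0: a_0=4, p_0 = 4*1 + 0 = 4, q_0 = 4*0 + 1 = 1.
  i=1: a_1=6, p_1 = 6*4 + 1 = 25, q_1 = 6*1 + 0 = 6.
  i=2: a_2=3, p_2 = 3*25 + 4 = 79, q_2 = 3*6 + 1 = 19.
  i=3: a_3=1, p_3 = 1*79 + 25 = 104, q_3 = 1*19 + 6 = 25.
  i=4: a_4=12, p_4 = 12*104 + 79 = 1327, q_4 = 12*25 + 19 = 319.
  i=5: a_5=8, p_5 = 8*1327 + 104 = 10720, q_5 = 8*319 + 25 = 2577.
  i=6: a_6=9, p_6 = 9*10720 + 1327 = 97807, q_6 = 9*2577 + 319 = 23512.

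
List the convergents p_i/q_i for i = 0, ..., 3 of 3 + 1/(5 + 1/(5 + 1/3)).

3/1, 16/5, 83/26, 265/83

Using the convergent recurrence p_i = a_i*p_{i-1} + p_{i-2}, q_i = a_i*q_{i-1} + q_{i-2} with p_{-2}=0, p_{-1}=1, q_{-2}=1, q_{-1}=0:
  i=0: a_0=3, p_0 = 3*1 + 0 = 3, q_0 = 3*0 + 1 = 1.
  i=1: a_1=5, p_1 = 5*3 + 1 = 16, q_1 = 5*1 + 0 = 5.
  i=2: a_2=5, p_2 = 5*16 + 3 = 83, q_2 = 5*5 + 1 = 26.
  i=3: a_3=3, p_3 = 3*83 + 16 = 265, q_3 = 3*26 + 5 = 83.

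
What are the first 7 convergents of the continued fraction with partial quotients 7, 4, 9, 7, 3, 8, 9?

7/1, 29/4, 268/37, 1905/263, 5983/826, 49769/6871, 453904/62665

Using the convergent recurrence p_i = a_i*p_{i-1} + p_{i-2}, q_i = a_i*q_{i-1} + q_{i-2} with p_{-2}=0, p_{-1}=1, q_{-2}=1, q_{-1}=0:
  i=0: a_0=7, p_0 = 7*1 + 0 = 7, q_0 = 7*0 + 1 = 1.
  i=1: a_1=4, p_1 = 4*7 + 1 = 29, q_1 = 4*1 + 0 = 4.
  i=2: a_2=9, p_2 = 9*29 + 7 = 268, q_2 = 9*4 + 1 = 37.
  i=3: a_3=7, p_3 = 7*268 + 29 = 1905, q_3 = 7*37 + 4 = 263.
  i=4: a_4=3, p_4 = 3*1905 + 268 = 5983, q_4 = 3*263 + 37 = 826.
  i=5: a_5=8, p_5 = 8*5983 + 1905 = 49769, q_5 = 8*826 + 263 = 6871.
  i=6: a_6=9, p_6 = 9*49769 + 5983 = 453904, q_6 = 9*6871 + 826 = 62665.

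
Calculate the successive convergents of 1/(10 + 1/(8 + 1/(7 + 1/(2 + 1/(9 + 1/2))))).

0/1, 1/10, 8/81, 57/577, 122/1235, 1155/11692, 2432/24619

Using the convergent recurrence p_i = a_i*p_{i-1} + p_{i-2}, q_i = a_i*q_{i-1} + q_{i-2} with p_{-2}=0, p_{-1}=1, q_{-2}=1, q_{-1}=0:
  i=0: a_0=0, p_0 = 0*1 + 0 = 0, q_0 = 0*0 + 1 = 1.
  i=1: a_1=10, p_1 = 10*0 + 1 = 1, q_1 = 10*1 + 0 = 10.
  i=2: a_2=8, p_2 = 8*1 + 0 = 8, q_2 = 8*10 + 1 = 81.
  i=3: a_3=7, p_3 = 7*8 + 1 = 57, q_3 = 7*81 + 10 = 577.
  i=4: a_4=2, p_4 = 2*57 + 8 = 122, q_4 = 2*577 + 81 = 1235.
  i=5: a_5=9, p_5 = 9*122 + 57 = 1155, q_5 = 9*1235 + 577 = 11692.
  i=6: a_6=2, p_6 = 2*1155 + 122 = 2432, q_6 = 2*11692 + 1235 = 24619.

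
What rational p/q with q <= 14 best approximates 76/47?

Expand x = 76/47 as a continued fraction with the Euclidean algorithm:
  76 = 1*47 + 29, so a_0 = 1.
  47 = 1*29 + 18, so a_1 = 1.
  29 = 1*18 + 11, so a_2 = 1.
  18 = 1*11 + 7, so a_3 = 1.
  11 = 1*7 + 4, so a_4 = 1.
  7 = 1*4 + 3, so a_5 = 1.
  4 = 1*3 + 1, so a_6 = 1.
  3 = 3*1 + 0, so a_7 = 3.
so x = [1; 1, 1, 1, 1, 1, 1, 3].
Convergents (p_i = a_i*p_{i-1} + p_{i-2}, q_i = a_i*q_{i-1} + q_{i-2} with p_{-2}=0, p_{-1}=1, q_{-2}=1, q_{-1}=0), until the denominator exceeds 14:
  i=0: a_0=1, p_0 = 1*1 + 0 = 1, q_0 = 1*0 + 1 = 1.
  i=1: a_1=1, p_1 = 1*1 + 1 = 2, q_1 = 1*1 + 0 = 1.
  i=2: a_2=1, p_2 = 1*2 + 1 = 3, q_2 = 1*1 + 1 = 2.
  i=3: a_3=1, p_3 = 1*3 + 2 = 5, q_3 = 1*2 + 1 = 3.
  i=4: a_4=1, p_4 = 1*5 + 3 = 8, q_4 = 1*3 + 2 = 5.
  i=5: a_5=1, p_5 = 1*8 + 5 = 13, q_5 = 1*5 + 3 = 8.
  i=6: a_6=1, p_6 = 1*13 + 8 = 21, q_6 = 1*8 + 5 = 13.
  i=7: a_7=3, p_7 = 3*21 + 13 = 76, q_7 = 3*13 + 8 = 47.
q_7 = 47 > 14, so the last convergent with denominator <= 14 is p_6/q_6 = 21/13.
The closest fraction with denominator <= 14 is either p_6/q_6 or the intermediate fraction (k*p_6 + p_5)/(k*q_6 + q_5) with the largest k >= 1 whose denominator stays <= 14; these approach x as k grows, and every other convergent or intermediate fraction in range is farther away.
Largest k: floor((14 - q_5)/q_6) = floor((14 - 8)/13) = 0.
Since k = 0, no intermediate fraction beyond p_6/q_6 has denominator <= 14, so the convergent 21/13 is the closest (its error is |76*13 - 21*47|/(47*13) = 1/611).

21/13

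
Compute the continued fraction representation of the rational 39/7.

Run the Euclidean algorithm on 39 and 7; the successive quotients are the partial quotients a_0, a_1, ... (each step inverts the fractional part left over by the previous one):
  39 = 5*7 + 4, so a_0 = 5.
  7 = 1*4 + 3, so a_1 = 1.
  4 = 1*3 + 1, so a_2 = 1.
  3 = 3*1 + 0, so a_3 = 3.
The remainder reaches 0 after 4 divisions, so the expansion has 4 partial quotients, read off in order.

[5; 1, 1, 3]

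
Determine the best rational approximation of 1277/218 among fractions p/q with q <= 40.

Expand x = 1277/218 as a continued fraction with the Euclidean algorithm:
  1277 = 5*218 + 187, so a_0 = 5.
  218 = 1*187 + 31, so a_1 = 1.
  187 = 6*31 + 1, so a_2 = 6.
  31 = 31*1 + 0, so a_3 = 31.
so x = [5; 1, 6, 31].
Convergents (p_i = a_i*p_{i-1} + p_{i-2}, q_i = a_i*q_{i-1} + q_{i-2} with p_{-2}=0, p_{-1}=1, q_{-2}=1, q_{-1}=0), until the denominator exceeds 40:
  i=0: a_0=5, p_0 = 5*1 + 0 = 5, q_0 = 5*0 + 1 = 1.
  i=1: a_1=1, p_1 = 1*5 + 1 = 6, q_1 = 1*1 + 0 = 1.
  i=2: a_2=6, p_2 = 6*6 + 5 = 41, q_2 = 6*1 + 1 = 7.
  i=3: a_3=31, p_3 = 31*41 + 6 = 1277, q_3 = 31*7 + 1 = 218.
q_3 = 218 > 40, so the last convergent with denominator <= 40 is p_2/q_2 = 41/7.
The closest fraction with denominator <= 40 is either p_2/q_2 or the intermediate fraction (k*p_2 + p_1)/(k*q_2 + q_1) with the largest k >= 1 whose denominator stays <= 40; these approach x as k grows, and every other convergent or intermediate fraction in range is farther away.
Largest k: floor((40 - q_1)/q_2) = floor((40 - 1)/7) = 5.
That gives (5*41 + 6)/(5*7 + 1) = 211/36.
Compare the errors: |x - 41/7| = |1277*7 - 41*218|/(218*7) = 1/1526, and |x - 211/36| = |1277*36 - 211*218|/(218*36) = 26/7848.
Cross-multiplying, 1*7848 = 7848 < 39676 = 26*1526, so 1/1526 is smaller: the convergent 41/7 is closer to x than 211/36.

41/7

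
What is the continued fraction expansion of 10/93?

[0; 9, 3, 3]

Run the Euclidean algorithm on 10 and 93; the successive quotients are the partial quotients a_0, a_1, ... (each step inverts the fractional part left over by the previous one):
  10 = 0*93 + 10, so a_0 = 0.
  93 = 9*10 + 3, so a_1 = 9.
  10 = 3*3 + 1, so a_2 = 3.
  3 = 3*1 + 0, so a_3 = 3.
The remainder reaches 0 after 4 divisions, so the expansion has 4 partial quotients, read off in order.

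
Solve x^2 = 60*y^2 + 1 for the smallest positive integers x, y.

(x, y) = (31, 4)

First expand sqrt(60) as a continued fraction. With x_i = (sqrt(60) + m_i)/d_i and (m_0, d_0) = (0, 1): a_0 = floor(sqrt(60)) = 7, since 7^2 = 49 <= 60 < 64 = 8^2.
Iterate m_{i+1} = d_i*a_i - m_i, d_{i+1} = (60 - m_{i+1}^2)/d_i, a_{i+1} = floor((a_0 + m_{i+1})/d_{i+1}):
  m_1 = 1*7 - 0 = 7, d_1 = (60 - 7^2)/1 = 11/1 = 11, a_1 = floor((7 + 7)/11) = 1.
  m_2 = 11*1 - 7 = 4, d_2 = (60 - 4^2)/11 = 44/11 = 4, a_2 = floor((7 + 4)/4) = 2.
  m_3 = 4*2 - 4 = 4, d_3 = (60 - 4^2)/4 = 44/4 = 11, a_3 = floor((7 + 4)/11) = 1.
  m_4 = 11*1 - 4 = 7, d_4 = (60 - 7^2)/11 = 11/11 = 1, a_4 = floor((7 + 7)/1) = 14.
  m_5 = 1*14 - 7 = 7, d_5 = (60 - 7^2)/1 = 11/1 = 11: (m_5, d_5) = (m_1, d_1) = (7, 11), so from here the quotients repeat a_1, ..., a_4; the period length is 4.
So sqrt(60) = [7; (1, 2, 1, 14)] with period length k = 4.
k is even, so the fundamental solution of x^2 - 60y^2 = 1 is (p_{k-1}, q_{k-1}) = (p_3, q_3); compute convergents through index 3.
Convergents (p_i = a_i*p_{i-1} + p_{i-2}, q_i = a_i*q_{i-1} + q_{i-2} with p_{-2}=0, p_{-1}=1, q_{-2}=1, q_{-1}=0):
  i=0: a_0=7, p_0 = 7*1 + 0 = 7, q_0 = 7*0 + 1 = 1.
  i=1: a_1=1, p_1 = 1*7 + 1 = 8, q_1 = 1*1 + 0 = 1.
  i=2: a_2=2, p_2 = 2*8 + 7 = 23, q_2 = 2*1 + 1 = 3.
  i=3: a_3=1, p_3 = 1*23 + 8 = 31, q_3 = 1*3 + 1 = 4.
Check: 31^2 - 60*4^2 = 961 - 960 = 1, so (x, y) = (31, 4) solves the equation, and by the theorem it is the least positive solution.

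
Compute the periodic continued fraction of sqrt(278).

Write x_i = (sqrt(278) + m_i)/d_i with (m_0, d_0) = (0, 1). a_0 = floor(sqrt(278)) = 16, since 16^2 = 256 <= 278 < 289 = 17^2.
Iterate m_{i+1} = d_i*a_i - m_i, d_{i+1} = (278 - m_{i+1}^2)/d_i, a_{i+1} = floor((a_0 + m_{i+1})/d_{i+1}):
  m_1 = 1*16 - 0 = 16, d_1 = (278 - 16^2)/1 = 22/1 = 22, a_1 = floor((16 + 16)/22) = 1.
  m_2 = 22*1 - 16 = 6, d_2 = (278 - 6^2)/22 = 242/22 = 11, a_2 = floor((16 + 6)/11) = 2.
  m_3 = 11*2 - 6 = 16, d_3 = (278 - 16^2)/11 = 22/11 = 2, a_3 = floor((16 + 16)/2) = 16.
  m_4 = 2*16 - 16 = 16, d_4 = (278 - 16^2)/2 = 22/2 = 11, a_4 = floor((16 + 16)/11) = 2.
  m_5 = 11*2 - 16 = 6, d_5 = (278 - 6^2)/11 = 242/11 = 22, a_5 = floor((16 + 6)/22) = 1.
  m_6 = 22*1 - 6 = 16, d_6 = (278 - 16^2)/22 = 22/22 = 1, a_6 = floor((16 + 16)/1) = 32.
  m_7 = 1*32 - 16 = 16, d_7 = (278 - 16^2)/1 = 22/1 = 22: (m_7, d_7) = (m_1, d_1) = (16, 22), so from here the quotients repeat a_1, ..., a_6; the period length is 6.
Hence the expansion of sqrt(278) is a_0 = 16 followed by the repeating block 1, 2, 16, 2, 1, 32 (period 6).

[16; (1, 2, 16, 2, 1, 32)]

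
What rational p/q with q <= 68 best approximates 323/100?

Expand x = 323/100 as a continued fraction with the Euclidean algorithm:
  323 = 3*100 + 23, so a_0 = 3.
  100 = 4*23 + 8, so a_1 = 4.
  23 = 2*8 + 7, so a_2 = 2.
  8 = 1*7 + 1, so a_3 = 1.
  7 = 7*1 + 0, so a_4 = 7.
so x = [3; 4, 2, 1, 7].
Convergents (p_i = a_i*p_{i-1} + p_{i-2}, q_i = a_i*q_{i-1} + q_{i-2} with p_{-2}=0, p_{-1}=1, q_{-2}=1, q_{-1}=0), until the denominator exceeds 68:
  i=0: a_0=3, p_0 = 3*1 + 0 = 3, q_0 = 3*0 + 1 = 1.
  i=1: a_1=4, p_1 = 4*3 + 1 = 13, q_1 = 4*1 + 0 = 4.
  i=2: a_2=2, p_2 = 2*13 + 3 = 29, q_2 = 2*4 + 1 = 9.
  i=3: a_3=1, p_3 = 1*29 + 13 = 42, q_3 = 1*9 + 4 = 13.
  i=4: a_4=7, p_4 = 7*42 + 29 = 323, q_4 = 7*13 + 9 = 100.
q_4 = 100 > 68, so the last convergent with denominator <= 68 is p_3/q_3 = 42/13.
The closest fraction with denominator <= 68 is either p_3/q_3 or the intermediate fraction (k*p_3 + p_2)/(k*q_3 + q_2) with the largest k >= 1 whose denominator stays <= 68; these approach x as k grows, and every other convergent or intermediate fraction in range is farther away.
Largest k: floor((68 - q_2)/q_3) = floor((68 - 9)/13) = 4.
That gives (4*42 + 29)/(4*13 + 9) = 197/61.
Compare the errors: |x - 42/13| = |323*13 - 42*100|/(100*13) = 1/1300, and |x - 197/61| = |323*61 - 197*100|/(100*61) = 3/6100.
Cross-multiplying, 3*1300 = 3900 < 6100 = 1*6100, so 3/6100 is smaller: the intermediate fraction 197/61 is closer to x than 42/13.

197/61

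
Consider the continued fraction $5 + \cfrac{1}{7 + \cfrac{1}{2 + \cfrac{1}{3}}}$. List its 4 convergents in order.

Using the convergent recurrence p_i = a_i*p_{i-1} + p_{i-2}, q_i = a_i*q_{i-1} + q_{i-2} with p_{-2}=0, p_{-1}=1, q_{-2}=1, q_{-1}=0:
  i=0: a_0=5, p_0 = 5*1 + 0 = 5, q_0 = 5*0 + 1 = 1.
  i=1: a_1=7, p_1 = 7*5 + 1 = 36, q_1 = 7*1 + 0 = 7.
  i=2: a_2=2, p_2 = 2*36 + 5 = 77, q_2 = 2*7 + 1 = 15.
  i=3: a_3=3, p_3 = 3*77 + 36 = 267, q_3 = 3*15 + 7 = 52.

5/1, 36/7, 77/15, 267/52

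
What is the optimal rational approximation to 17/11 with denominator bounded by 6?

3/2

Expand x = 17/11 as a continued fraction with the Euclidean algorithm:
  17 = 1*11 + 6, so a_0 = 1.
  11 = 1*6 + 5, so a_1 = 1.
  6 = 1*5 + 1, so a_2 = 1.
  5 = 5*1 + 0, so a_3 = 5.
so x = [1; 1, 1, 5].
Convergents (p_i = a_i*p_{i-1} + p_{i-2}, q_i = a_i*q_{i-1} + q_{i-2} with p_{-2}=0, p_{-1}=1, q_{-2}=1, q_{-1}=0), until the denominator exceeds 6:
  i=0: a_0=1, p_0 = 1*1 + 0 = 1, q_0 = 1*0 + 1 = 1.
  i=1: a_1=1, p_1 = 1*1 + 1 = 2, q_1 = 1*1 + 0 = 1.
  i=2: a_2=1, p_2 = 1*2 + 1 = 3, q_2 = 1*1 + 1 = 2.
  i=3: a_3=5, p_3 = 5*3 + 2 = 17, q_3 = 5*2 + 1 = 11.
q_3 = 11 > 6, so the last convergent with denominator <= 6 is p_2/q_2 = 3/2.
The closest fraction with denominator <= 6 is either p_2/q_2 or the intermediate fraction (k*p_2 + p_1)/(k*q_2 + q_1) with the largest k >= 1 whose denominator stays <= 6; these approach x as k grows, and every other convergent or intermediate fraction in range is farther away.
Largest k: floor((6 - q_1)/q_2) = floor((6 - 1)/2) = 2.
That gives (2*3 + 2)/(2*2 + 1) = 8/5.
Compare the errors: |x - 3/2| = |17*2 - 3*11|/(11*2) = 1/22, and |x - 8/5| = |17*5 - 8*11|/(11*5) = 3/55.
Cross-multiplying, 1*55 = 55 < 66 = 3*22, so 1/22 is smaller: the convergent 3/2 is closer to x than 8/5.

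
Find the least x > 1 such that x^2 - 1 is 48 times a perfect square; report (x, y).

(x, y) = (7, 1)

First expand sqrt(48) as a continued fraction. With x_i = (sqrt(48) + m_i)/d_i and (m_0, d_0) = (0, 1): a_0 = floor(sqrt(48)) = 6, since 6^2 = 36 <= 48 < 49 = 7^2.
Iterate m_{i+1} = d_i*a_i - m_i, d_{i+1} = (48 - m_{i+1}^2)/d_i, a_{i+1} = floor((a_0 + m_{i+1})/d_{i+1}):
  m_1 = 1*6 - 0 = 6, d_1 = (48 - 6^2)/1 = 12/1 = 12, a_1 = floor((6 + 6)/12) = 1.
  m_2 = 12*1 - 6 = 6, d_2 = (48 - 6^2)/12 = 12/12 = 1, a_2 = floor((6 + 6)/1) = 12.
  m_3 = 1*12 - 6 = 6, d_3 = (48 - 6^2)/1 = 12/1 = 12: (m_3, d_3) = (m_1, d_1) = (6, 12), so from here the quotients repeat a_1, a_2; the period length is 2.
So sqrt(48) = [6; (1, 12)] with period length k = 2.
k is even, so the fundamental solution of x^2 - 48y^2 = 1 is (p_{k-1}, q_{k-1}) = (p_1, q_1); compute convergents through index 1.
Convergents (p_i = a_i*p_{i-1} + p_{i-2}, q_i = a_i*q_{i-1} + q_{i-2} with p_{-2}=0, p_{-1}=1, q_{-2}=1, q_{-1}=0):
  i=0: a_0=6, p_0 = 6*1 + 0 = 6, q_0 = 6*0 + 1 = 1.
  i=1: a_1=1, p_1 = 1*6 + 1 = 7, q_1 = 1*1 + 0 = 1.
Check: 7^2 - 48*1^2 = 49 - 48 = 1, so (x, y) = (7, 1) solves the equation, and by the theorem it is the least positive solution.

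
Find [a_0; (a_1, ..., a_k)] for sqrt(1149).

Write x_i = (sqrt(1149) + m_i)/d_i with (m_0, d_0) = (0, 1). a_0 = floor(sqrt(1149)) = 33, since 33^2 = 1089 <= 1149 < 1156 = 34^2.
Iterate m_{i+1} = d_i*a_i - m_i, d_{i+1} = (1149 - m_{i+1}^2)/d_i, a_{i+1} = floor((a_0 + m_{i+1})/d_{i+1}):
  m_1 = 1*33 - 0 = 33, d_1 = (1149 - 33^2)/1 = 60/1 = 60, a_1 = floor((33 + 33)/60) = 1.
  m_2 = 60*1 - 33 = 27, d_2 = (1149 - 27^2)/60 = 420/60 = 7, a_2 = floor((33 + 27)/7) = 8.
  m_3 = 7*8 - 27 = 29, d_3 = (1149 - 29^2)/7 = 308/7 = 44, a_3 = floor((33 + 29)/44) = 1.
  m_4 = 44*1 - 29 = 15, d_4 = (1149 - 15^2)/44 = 924/44 = 21, a_4 = floor((33 + 15)/21) = 2.
  m_5 = 21*2 - 15 = 27, d_5 = (1149 - 27^2)/21 = 420/21 = 20, a_5 = floor((33 + 27)/20) = 3.
  m_6 = 20*3 - 27 = 33, d_6 = (1149 - 33^2)/20 = 60/20 = 3, a_6 = floor((33 + 33)/3) = 22.
  m_7 = 3*22 - 33 = 33, d_7 = (1149 - 33^2)/3 = 60/3 = 20, a_7 = floor((33 + 33)/20) = 3.
  m_8 = 20*3 - 33 = 27, d_8 = (1149 - 27^2)/20 = 420/20 = 21, a_8 = floor((33 + 27)/21) = 2.
  m_9 = 21*2 - 27 = 15, d_9 = (1149 - 15^2)/21 = 924/21 = 44, a_9 = floor((33 + 15)/44) = 1.
  m_10 = 44*1 - 15 = 29, d_10 = (1149 - 29^2)/44 = 308/44 = 7, a_10 = floor((33 + 29)/7) = 8.
  m_11 = 7*8 - 29 = 27, d_11 = (1149 - 27^2)/7 = 420/7 = 60, a_11 = floor((33 + 27)/60) = 1.
  m_12 = 60*1 - 27 = 33, d_12 = (1149 - 33^2)/60 = 60/60 = 1, a_12 = floor((33 + 33)/1) = 66.
  m_13 = 1*66 - 33 = 33, d_13 = (1149 - 33^2)/1 = 60/1 = 60: (m_13, d_13) = (m_1, d_1) = (33, 60), so from here the quotients repeat a_1, ..., a_12; the period length is 12.
Hence the expansion of sqrt(1149) is a_0 = 33 followed by the repeating block 1, 8, 1, 2, 3, 22, 3, 2, 1, 8, 1, 66 (period 12).

[33; (1, 8, 1, 2, 3, 22, 3, 2, 1, 8, 1, 66)]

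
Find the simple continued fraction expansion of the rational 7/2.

Run the Euclidean algorithm on 7 and 2; the successive quotients are the partial quotients a_0, a_1, ... (each step inverts the fractional part left over by the previous one):
  7 = 3*2 + 1, so a_0 = 3.
  2 = 2*1 + 0, so a_1 = 2.
The remainder reaches 0 after 2 divisions, so the expansion has 2 partial quotients, read off in order.

[3; 2]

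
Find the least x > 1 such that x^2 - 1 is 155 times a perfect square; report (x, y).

(x, y) = (249, 20)

First expand sqrt(155) as a continued fraction. With x_i = (sqrt(155) + m_i)/d_i and (m_0, d_0) = (0, 1): a_0 = floor(sqrt(155)) = 12, since 12^2 = 144 <= 155 < 169 = 13^2.
Iterate m_{i+1} = d_i*a_i - m_i, d_{i+1} = (155 - m_{i+1}^2)/d_i, a_{i+1} = floor((a_0 + m_{i+1})/d_{i+1}):
  m_1 = 1*12 - 0 = 12, d_1 = (155 - 12^2)/1 = 11/1 = 11, a_1 = floor((12 + 12)/11) = 2.
  m_2 = 11*2 - 12 = 10, d_2 = (155 - 10^2)/11 = 55/11 = 5, a_2 = floor((12 + 10)/5) = 4.
  m_3 = 5*4 - 10 = 10, d_3 = (155 - 10^2)/5 = 55/5 = 11, a_3 = floor((12 + 10)/11) = 2.
  m_4 = 11*2 - 10 = 12, d_4 = (155 - 12^2)/11 = 11/11 = 1, a_4 = floor((12 + 12)/1) = 24.
  m_5 = 1*24 - 12 = 12, d_5 = (155 - 12^2)/1 = 11/1 = 11: (m_5, d_5) = (m_1, d_1) = (12, 11), so from here the quotients repeat a_1, ..., a_4; the period length is 4.
So sqrt(155) = [12; (2, 4, 2, 24)] with period length k = 4.
k is even, so the fundamental solution of x^2 - 155y^2 = 1 is (p_{k-1}, q_{k-1}) = (p_3, q_3); compute convergents through index 3.
Convergents (p_i = a_i*p_{i-1} + p_{i-2}, q_i = a_i*q_{i-1} + q_{i-2} with p_{-2}=0, p_{-1}=1, q_{-2}=1, q_{-1}=0):
  i=0: a_0=12, p_0 = 12*1 + 0 = 12, q_0 = 12*0 + 1 = 1.
  i=1: a_1=2, p_1 = 2*12 + 1 = 25, q_1 = 2*1 + 0 = 2.
  i=2: a_2=4, p_2 = 4*25 + 12 = 112, q_2 = 4*2 + 1 = 9.
  i=3: a_3=2, p_3 = 2*112 + 25 = 249, q_3 = 2*9 + 2 = 20.
Check: 249^2 - 155*20^2 = 62001 - 62000 = 1, so (x, y) = (249, 20) solves the equation, and by the theorem it is the least positive solution.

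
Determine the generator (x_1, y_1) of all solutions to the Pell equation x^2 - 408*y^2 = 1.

(x, y) = (101, 5)

First expand sqrt(408) as a continued fraction. With x_i = (sqrt(408) + m_i)/d_i and (m_0, d_0) = (0, 1): a_0 = floor(sqrt(408)) = 20, since 20^2 = 400 <= 408 < 441 = 21^2.
Iterate m_{i+1} = d_i*a_i - m_i, d_{i+1} = (408 - m_{i+1}^2)/d_i, a_{i+1} = floor((a_0 + m_{i+1})/d_{i+1}):
  m_1 = 1*20 - 0 = 20, d_1 = (408 - 20^2)/1 = 8/1 = 8, a_1 = floor((20 + 20)/8) = 5.
  m_2 = 8*5 - 20 = 20, d_2 = (408 - 20^2)/8 = 8/8 = 1, a_2 = floor((20 + 20)/1) = 40.
  m_3 = 1*40 - 20 = 20, d_3 = (408 - 20^2)/1 = 8/1 = 8: (m_3, d_3) = (m_1, d_1) = (20, 8), so from here the quotients repeat a_1, a_2; the period length is 2.
So sqrt(408) = [20; (5, 40)] with period length k = 2.
k is even, so the fundamental solution of x^2 - 408y^2 = 1 is (p_{k-1}, q_{k-1}) = (p_1, q_1); compute convergents through index 1.
Convergents (p_i = a_i*p_{i-1} + p_{i-2}, q_i = a_i*q_{i-1} + q_{i-2} with p_{-2}=0, p_{-1}=1, q_{-2}=1, q_{-1}=0):
  i=0: a_0=20, p_0 = 20*1 + 0 = 20, q_0 = 20*0 + 1 = 1.
  i=1: a_1=5, p_1 = 5*20 + 1 = 101, q_1 = 5*1 + 0 = 5.
Check: 101^2 - 408*5^2 = 10201 - 10200 = 1, so (x, y) = (101, 5) solves the equation, and by the theorem it is the least positive solution.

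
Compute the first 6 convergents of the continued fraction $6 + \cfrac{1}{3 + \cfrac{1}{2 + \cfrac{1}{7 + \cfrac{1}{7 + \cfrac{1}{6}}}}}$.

Using the convergent recurrence p_i = a_i*p_{i-1} + p_{i-2}, q_i = a_i*q_{i-1} + q_{i-2} with p_{-2}=0, p_{-1}=1, q_{-2}=1, q_{-1}=0:
  i=0: a_0=6, p_0 = 6*1 + 0 = 6, q_0 = 6*0 + 1 = 1.
  i=1: a_1=3, p_1 = 3*6 + 1 = 19, q_1 = 3*1 + 0 = 3.
  i=2: a_2=2, p_2 = 2*19 + 6 = 44, q_2 = 2*3 + 1 = 7.
  i=3: a_3=7, p_3 = 7*44 + 19 = 327, q_3 = 7*7 + 3 = 52.
  i=4: a_4=7, p_4 = 7*327 + 44 = 2333, q_4 = 7*52 + 7 = 371.
  i=5: a_5=6, p_5 = 6*2333 + 327 = 14325, q_5 = 6*371 + 52 = 2278.

6/1, 19/3, 44/7, 327/52, 2333/371, 14325/2278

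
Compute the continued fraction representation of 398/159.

Run the Euclidean algorithm on 398 and 159; the successive quotients are the partial quotients a_0, a_1, ... (each step inverts the fractional part left over by the previous one):
  398 = 2*159 + 80, so a_0 = 2.
  159 = 1*80 + 79, so a_1 = 1.
  80 = 1*79 + 1, so a_2 = 1.
  79 = 79*1 + 0, so a_3 = 79.
The remainder reaches 0 after 4 divisions, so the expansion has 4 partial quotients, read off in order.

[2; 1, 1, 79]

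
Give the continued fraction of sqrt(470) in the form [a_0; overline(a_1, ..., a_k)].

[21; overline(1, 2, 8, 2, 1, 42)]

Write x_i = (sqrt(470) + m_i)/d_i with (m_0, d_0) = (0, 1). a_0 = floor(sqrt(470)) = 21, since 21^2 = 441 <= 470 < 484 = 22^2.
Iterate m_{i+1} = d_i*a_i - m_i, d_{i+1} = (470 - m_{i+1}^2)/d_i, a_{i+1} = floor((a_0 + m_{i+1})/d_{i+1}):
  m_1 = 1*21 - 0 = 21, d_1 = (470 - 21^2)/1 = 29/1 = 29, a_1 = floor((21 + 21)/29) = 1.
  m_2 = 29*1 - 21 = 8, d_2 = (470 - 8^2)/29 = 406/29 = 14, a_2 = floor((21 + 8)/14) = 2.
  m_3 = 14*2 - 8 = 20, d_3 = (470 - 20^2)/14 = 70/14 = 5, a_3 = floor((21 + 20)/5) = 8.
  m_4 = 5*8 - 20 = 20, d_4 = (470 - 20^2)/5 = 70/5 = 14, a_4 = floor((21 + 20)/14) = 2.
  m_5 = 14*2 - 20 = 8, d_5 = (470 - 8^2)/14 = 406/14 = 29, a_5 = floor((21 + 8)/29) = 1.
  m_6 = 29*1 - 8 = 21, d_6 = (470 - 21^2)/29 = 29/29 = 1, a_6 = floor((21 + 21)/1) = 42.
  m_7 = 1*42 - 21 = 21, d_7 = (470 - 21^2)/1 = 29/1 = 29: (m_7, d_7) = (m_1, d_1) = (21, 29), so from here the quotients repeat a_1, ..., a_6; the period length is 6.
Hence the expansion of sqrt(470) is a_0 = 21 followed by the repeating block 1, 2, 8, 2, 1, 42 (period 6).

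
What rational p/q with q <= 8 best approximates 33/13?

18/7

Expand x = 33/13 as a continued fraction with the Euclidean algorithm:
  33 = 2*13 + 7, so a_0 = 2.
  13 = 1*7 + 6, so a_1 = 1.
  7 = 1*6 + 1, so a_2 = 1.
  6 = 6*1 + 0, so a_3 = 6.
so x = [2; 1, 1, 6].
Convergents (p_i = a_i*p_{i-1} + p_{i-2}, q_i = a_i*q_{i-1} + q_{i-2} with p_{-2}=0, p_{-1}=1, q_{-2}=1, q_{-1}=0), until the denominator exceeds 8:
  i=0: a_0=2, p_0 = 2*1 + 0 = 2, q_0 = 2*0 + 1 = 1.
  i=1: a_1=1, p_1 = 1*2 + 1 = 3, q_1 = 1*1 + 0 = 1.
  i=2: a_2=1, p_2 = 1*3 + 2 = 5, q_2 = 1*1 + 1 = 2.
  i=3: a_3=6, p_3 = 6*5 + 3 = 33, q_3 = 6*2 + 1 = 13.
q_3 = 13 > 8, so the last convergent with denominator <= 8 is p_2/q_2 = 5/2.
The closest fraction with denominator <= 8 is either p_2/q_2 or the intermediate fraction (k*p_2 + p_1)/(k*q_2 + q_1) with the largest k >= 1 whose denominator stays <= 8; these approach x as k grows, and every other convergent or intermediate fraction in range is farther away.
Largest k: floor((8 - q_1)/q_2) = floor((8 - 1)/2) = 3.
That gives (3*5 + 3)/(3*2 + 1) = 18/7.
Compare the errors: |x - 5/2| = |33*2 - 5*13|/(13*2) = 1/26, and |x - 18/7| = |33*7 - 18*13|/(13*7) = 3/91.
Cross-multiplying, 3*26 = 78 < 91 = 1*91, so 3/91 is smaller: the intermediate fraction 18/7 is closer to x than 5/2.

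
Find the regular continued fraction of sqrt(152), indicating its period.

Write x_i = (sqrt(152) + m_i)/d_i with (m_0, d_0) = (0, 1). a_0 = floor(sqrt(152)) = 12, since 12^2 = 144 <= 152 < 169 = 13^2.
Iterate m_{i+1} = d_i*a_i - m_i, d_{i+1} = (152 - m_{i+1}^2)/d_i, a_{i+1} = floor((a_0 + m_{i+1})/d_{i+1}):
  m_1 = 1*12 - 0 = 12, d_1 = (152 - 12^2)/1 = 8/1 = 8, a_1 = floor((12 + 12)/8) = 3.
  m_2 = 8*3 - 12 = 12, d_2 = (152 - 12^2)/8 = 8/8 = 1, a_2 = floor((12 + 12)/1) = 24.
  m_3 = 1*24 - 12 = 12, d_3 = (152 - 12^2)/1 = 8/1 = 8: (m_3, d_3) = (m_1, d_1) = (12, 8), so from here the quotients repeat a_1, a_2; the period length is 2.
Hence the expansion of sqrt(152) is a_0 = 12 followed by the repeating block 3, 24 (period 2).

[12; (3, 24)]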